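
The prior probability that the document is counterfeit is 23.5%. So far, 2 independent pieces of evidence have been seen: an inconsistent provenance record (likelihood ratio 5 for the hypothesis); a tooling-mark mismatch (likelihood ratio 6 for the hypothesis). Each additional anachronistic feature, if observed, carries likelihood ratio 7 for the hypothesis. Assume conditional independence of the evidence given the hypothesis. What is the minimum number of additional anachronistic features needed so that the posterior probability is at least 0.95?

Prior odds = 0.235/0.765 = 47/153.
Combined Bayes factor of the evidence already in hand = 5 × 6 = 30.
Odds after that evidence = (47/153) × 30 = 470/51.
Target odds = 0.95/0.05 = 19.
Need 7ⁿ ≥ 19 ÷ (470/51) = 969/470.
7¹ = 7, which meets the required 969/470; so n = 1.

1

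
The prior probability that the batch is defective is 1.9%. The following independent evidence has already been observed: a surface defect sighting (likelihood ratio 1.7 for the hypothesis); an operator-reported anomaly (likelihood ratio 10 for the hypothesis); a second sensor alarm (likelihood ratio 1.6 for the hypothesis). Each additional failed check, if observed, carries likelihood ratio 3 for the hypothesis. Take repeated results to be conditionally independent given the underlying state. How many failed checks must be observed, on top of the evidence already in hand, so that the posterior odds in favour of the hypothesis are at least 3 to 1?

2

Prior odds = 0.019/0.981 = 19/981.
Combined Bayes factor of the evidence already in hand = 1.7 × 10 × 1.6 = 27.2.
Odds after that evidence = (19/981) × 27.2 = 2584/4905.
Target odds = 3.
Need 3ⁿ ≥ 3 ÷ (2584/4905) = 14715/2584.
3¹ = 3 falls short of 14715/2584 but 3² = 9 reaches it, so n = 2.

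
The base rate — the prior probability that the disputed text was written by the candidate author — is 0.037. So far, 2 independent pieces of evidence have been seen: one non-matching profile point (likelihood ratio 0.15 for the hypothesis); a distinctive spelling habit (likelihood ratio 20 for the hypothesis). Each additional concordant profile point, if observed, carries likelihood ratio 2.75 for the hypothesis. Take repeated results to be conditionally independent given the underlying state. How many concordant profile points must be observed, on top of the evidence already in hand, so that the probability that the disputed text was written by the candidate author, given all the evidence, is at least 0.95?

6

Prior odds = 0.037/0.963 = 37/963.
Combined Bayes factor of the evidence already in hand = 0.15 × 20 = 3.
Odds after that evidence = (37/963) × 3 = 37/321.
Target odds = 0.95/0.05 = 19.
Need 2.75ⁿ ≥ 19 ÷ (37/321) = 6099/37.
2.75⁵ = 161051/1024 falls short of 6099/37 but 2.75⁶ = 1771561/4096 reaches it, so n = 6.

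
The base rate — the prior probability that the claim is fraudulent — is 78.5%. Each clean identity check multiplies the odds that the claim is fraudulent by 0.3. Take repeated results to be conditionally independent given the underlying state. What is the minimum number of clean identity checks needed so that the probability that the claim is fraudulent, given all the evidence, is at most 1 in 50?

5

Prior odds: 0.785 ÷ 0.215 = 157/43.
Likelihood ratio per clean identity check = 0.3.
Target posterior odds = 0.02/0.98 = 1/49.
Require 0.3ⁿ ≤ 1/49 ÷ (157/43) = 43/7693.
0.3⁴ = 0.0081 is still above 43/7693 but 0.3⁵ = 243/100000 is at or below it, so n = 5.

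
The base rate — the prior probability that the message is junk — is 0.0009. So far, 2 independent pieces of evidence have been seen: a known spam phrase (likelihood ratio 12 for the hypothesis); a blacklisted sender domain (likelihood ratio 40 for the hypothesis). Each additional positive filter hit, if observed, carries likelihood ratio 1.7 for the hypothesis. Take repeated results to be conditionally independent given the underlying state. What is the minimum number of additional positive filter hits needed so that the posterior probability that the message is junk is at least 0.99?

11

Prior odds = 0.0009/0.9991 = 9/9991.
Combined Bayes factor of the evidence already in hand = 12 × 40 = 480.
Odds after that evidence = (9/9991) × 480 = 4320/9991.
Target odds = 0.99/0.01 = 99.
Need 1.7ⁿ ≥ 99 ÷ (4320/9991) = 109901/480.
1.7¹⁰ ≈201.599 falls short of 109901/480 but 1.7¹¹ ≈342.719 reaches it, so n = 11.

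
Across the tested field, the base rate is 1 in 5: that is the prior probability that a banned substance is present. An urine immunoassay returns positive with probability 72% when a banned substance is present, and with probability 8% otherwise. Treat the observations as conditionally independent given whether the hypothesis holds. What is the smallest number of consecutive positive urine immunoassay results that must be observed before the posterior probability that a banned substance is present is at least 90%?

2

Prior odds: 0.2 ÷ 0.8 = 0.25.
Likelihood ratio of a positive result = 0.72/0.08 = 9.
Target odds: 0.9 ÷ 0.1 = 9.
Require 9ⁿ ≥ 9 ÷ 0.25 = 36.
9¹ = 9 falls short of 36 but 9² = 81 reaches it, so n = 2.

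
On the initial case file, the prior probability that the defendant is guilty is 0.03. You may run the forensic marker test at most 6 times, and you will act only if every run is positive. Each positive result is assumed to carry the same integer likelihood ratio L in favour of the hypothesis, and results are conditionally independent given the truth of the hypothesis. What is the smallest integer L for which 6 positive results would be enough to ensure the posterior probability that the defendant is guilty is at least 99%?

4

Prior odds = 0.03/0.97 = 3/97.
Target odds = 0.99/0.01 = 99.
Need L⁶ ≥ 99 ÷ (3/97) = 3201.
3⁶ = 729 < 3201 ≤ 4096 = 4⁶, so L = 4.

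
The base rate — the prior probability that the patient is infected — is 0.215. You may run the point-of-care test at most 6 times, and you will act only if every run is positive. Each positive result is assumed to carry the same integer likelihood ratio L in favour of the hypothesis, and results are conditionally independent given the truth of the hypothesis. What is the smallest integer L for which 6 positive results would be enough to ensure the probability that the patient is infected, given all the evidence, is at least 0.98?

Prior odds = 0.215/0.785 = 43/157.
Target odds = 0.98/0.02 = 49.
Need L⁶ ≥ 49 ÷ (43/157) = 7693/43.
2⁶ = 64 < 7693/43 ≤ 729 = 3⁶, so L = 3.

3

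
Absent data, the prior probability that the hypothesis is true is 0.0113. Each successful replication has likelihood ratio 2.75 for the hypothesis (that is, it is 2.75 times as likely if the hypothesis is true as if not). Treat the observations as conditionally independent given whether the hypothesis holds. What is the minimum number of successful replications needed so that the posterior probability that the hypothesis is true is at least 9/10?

7

Prior odds = 0.0113/0.9887 = 113/9887.
Likelihood ratio per successful replication = 2.75.
Target posterior odds = 0.9/0.1 = 9.
Require 2.75ⁿ ≥ 9 ÷ (113/9887) = 88983/113.
2.75⁶ = 1771561/4096 falls short of 88983/113 but 2.75⁷ = 19487171/16384 reaches it, so n = 7.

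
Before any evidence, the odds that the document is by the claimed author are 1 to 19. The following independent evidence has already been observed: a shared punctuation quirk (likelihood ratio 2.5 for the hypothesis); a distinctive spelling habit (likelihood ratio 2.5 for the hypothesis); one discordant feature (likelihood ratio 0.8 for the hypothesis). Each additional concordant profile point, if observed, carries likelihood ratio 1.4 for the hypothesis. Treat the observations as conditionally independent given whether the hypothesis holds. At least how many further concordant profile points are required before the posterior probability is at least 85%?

Prior odds = 1/19.
Combined Bayes factor of the evidence already in hand = 2.5 × 2.5 × 0.8 = 5.
Odds after that evidence = (1/19) × 5 = 5/19.
Target odds = 0.85/0.15 = 17/3.
Need 1.4ⁿ ≥ 17/3 ÷ (5/19) = 323/15.
1.4⁹ = 40353607/1953125 falls short of 323/15 but 1.4¹⁰ = 282475249/9765625 reaches it, so n = 10.

10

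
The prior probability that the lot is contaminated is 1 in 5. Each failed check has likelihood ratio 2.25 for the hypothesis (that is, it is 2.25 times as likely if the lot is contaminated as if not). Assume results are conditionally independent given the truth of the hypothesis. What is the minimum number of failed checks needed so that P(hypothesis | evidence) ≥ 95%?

6

Prior odds: 0.2 ÷ 0.8 = 0.25.
Likelihood ratio per failed check = 2.25.
Target odds: 0.95 ÷ 0.05 = 19.
Need 0.25 × 2.25ⁿ ≥ 19, i.e. 2.25ⁿ ≥ 76.
2.25⁵ = 59049/1024 falls short of 76 but 2.25⁶ = 531441/4096 reaches it, so n = 6.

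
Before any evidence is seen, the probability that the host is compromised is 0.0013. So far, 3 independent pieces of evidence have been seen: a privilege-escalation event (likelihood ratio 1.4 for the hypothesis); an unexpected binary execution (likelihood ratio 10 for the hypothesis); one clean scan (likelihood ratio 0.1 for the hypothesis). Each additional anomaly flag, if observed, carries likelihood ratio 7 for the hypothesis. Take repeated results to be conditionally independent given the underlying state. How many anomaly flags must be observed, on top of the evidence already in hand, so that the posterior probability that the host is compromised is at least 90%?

Prior odds = 0.0013/0.9987 = 13/9987.
Combined Bayes factor of the evidence already in hand = 1.4 × 10 × 0.1 = 1.4.
Odds after that evidence = (13/9987) × 1.4 = 91/49935.
Target odds = 0.9/0.1 = 9.
Need 7ⁿ ≥ 9 ÷ (91/49935) = 449415/91.
7⁴ = 2401 falls short of 449415/91 but 7⁵ = 16807 reaches it, so n = 5.

5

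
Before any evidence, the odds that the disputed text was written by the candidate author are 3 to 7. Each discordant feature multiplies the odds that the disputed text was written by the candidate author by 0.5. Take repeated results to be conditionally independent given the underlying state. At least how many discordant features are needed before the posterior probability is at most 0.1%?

9

Prior odds = 3/7.
Likelihood ratio per discordant feature = 0.5.
Target posterior odds = 0.001/0.999 = 1/999.
Require 0.5ⁿ ≤ 1/999 ÷ (3/7) = 7/2997.
0.5⁸ = 0.00390625 is still above 7/2997 but 0.5⁹ = 0.001953125 is at or below it, so n = 9.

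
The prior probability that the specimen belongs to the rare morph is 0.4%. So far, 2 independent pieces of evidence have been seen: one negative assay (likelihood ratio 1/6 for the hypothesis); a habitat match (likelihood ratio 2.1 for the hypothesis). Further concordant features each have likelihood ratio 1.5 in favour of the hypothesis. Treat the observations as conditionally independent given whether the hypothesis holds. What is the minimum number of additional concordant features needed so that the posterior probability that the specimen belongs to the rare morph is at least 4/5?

Prior odds = 0.004/0.996 = 1/249.
Combined Bayes factor of the evidence already in hand = (1/6) × 2.1 = 0.35.
Odds after that evidence = (1/249) × 0.35 = 7/4980.
Target odds = 0.8/0.2 = 4.
Need 1.5ⁿ ≥ 4 ÷ (7/4980) = 19920/7.
1.5¹⁹ ≈2216.84 falls short of 19920/7 but 1.5²⁰ ≈3325.26 reaches it, so n = 20.

20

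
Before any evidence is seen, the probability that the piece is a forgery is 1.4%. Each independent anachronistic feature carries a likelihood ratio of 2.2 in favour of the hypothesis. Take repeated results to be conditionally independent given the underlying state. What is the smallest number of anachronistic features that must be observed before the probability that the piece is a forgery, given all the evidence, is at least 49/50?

11

Prior odds: 0.014 ÷ 0.986 = 7/493.
Likelihood ratio per anachronistic feature = 2.2.
Target odds: 0.98 ÷ 0.02 = 49.
Require 2.2ⁿ ≥ 49 ÷ (7/493) = 3451.
2.2¹⁰ ≈2655.99 falls short of 3451 but 2.2¹¹ ≈5843.18 reaches it, so n = 11.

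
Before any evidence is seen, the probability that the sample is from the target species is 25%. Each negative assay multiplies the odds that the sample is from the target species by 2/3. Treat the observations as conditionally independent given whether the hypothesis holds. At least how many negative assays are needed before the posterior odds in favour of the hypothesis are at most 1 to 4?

1

Prior odds: 0.25 ÷ 0.75 = 1/3.
Likelihood ratio per negative assay = 2/3.
Target odds = 0.25.
Need (1/3) × (2/3)ⁿ ≤ 0.25, i.e. (2/3)ⁿ ≤ 0.75.
(2/3)¹ = 2/3, which is already at or below the required 0.75; so n = 1.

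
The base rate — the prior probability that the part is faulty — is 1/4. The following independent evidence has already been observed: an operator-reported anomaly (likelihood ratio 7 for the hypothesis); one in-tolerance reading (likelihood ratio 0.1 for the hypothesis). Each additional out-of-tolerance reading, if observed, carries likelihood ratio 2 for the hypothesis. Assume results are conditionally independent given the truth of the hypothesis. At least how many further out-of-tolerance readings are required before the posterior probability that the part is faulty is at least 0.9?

6

Prior odds = 0.25/0.75 = 1/3.
Combined Bayes factor of the evidence already in hand = 7 × 0.1 = 0.7.
Odds after that evidence = (1/3) × 0.7 = 7/30.
Target odds = 0.9/0.1 = 9.
Need 2ⁿ ≥ 9 ÷ (7/30) = 270/7.
2⁵ = 32 falls short of 270/7 but 2⁶ = 64 reaches it, so n = 6.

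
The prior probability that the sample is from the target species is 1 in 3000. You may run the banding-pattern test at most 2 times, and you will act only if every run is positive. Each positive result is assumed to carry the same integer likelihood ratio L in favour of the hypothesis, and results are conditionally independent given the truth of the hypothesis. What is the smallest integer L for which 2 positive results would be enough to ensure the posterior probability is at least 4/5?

Prior odds = (1/3000)/(2999/3000) = 1/2999.
Target odds = 0.8/0.2 = 4.
Need L² ≥ 4 ÷ (1/2999) = 11996.
109² = 11881 < 11996 ≤ 12100 = 110², so L = 110.

110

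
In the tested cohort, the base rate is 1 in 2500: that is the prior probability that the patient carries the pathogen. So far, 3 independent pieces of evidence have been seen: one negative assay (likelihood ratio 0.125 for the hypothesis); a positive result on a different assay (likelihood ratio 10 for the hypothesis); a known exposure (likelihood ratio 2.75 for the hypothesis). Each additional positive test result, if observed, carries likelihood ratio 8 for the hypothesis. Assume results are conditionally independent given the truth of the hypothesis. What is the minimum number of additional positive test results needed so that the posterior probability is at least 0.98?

Prior odds = 0.0004/0.9996 = 1/2499.
Combined Bayes factor of the evidence already in hand = 0.125 × 10 × 2.75 = 3.4375.
Odds after that evidence = (1/2499) × 3.4375 = 55/39984.
Target odds = 0.98/0.02 = 49.
Need 8ⁿ ≥ 49 ÷ (55/39984) = 1959216/55.
8⁵ = 32768 falls short of 1959216/55 but 8⁶ = 262144 reaches it, so n = 6.

6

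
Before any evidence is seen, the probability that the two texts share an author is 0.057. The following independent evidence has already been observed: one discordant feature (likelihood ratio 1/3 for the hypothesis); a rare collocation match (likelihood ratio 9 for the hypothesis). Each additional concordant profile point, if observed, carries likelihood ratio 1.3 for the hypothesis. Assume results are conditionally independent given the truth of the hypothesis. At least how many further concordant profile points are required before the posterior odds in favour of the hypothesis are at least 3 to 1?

11

Prior odds = 0.057/0.943 = 57/943.
Combined Bayes factor of the evidence already in hand = (1/3) × 9 = 3.
Odds after that evidence = (57/943) × 3 = 171/943.
Target odds = 3.
Need 1.3ⁿ ≥ 3 ÷ (171/943) = 943/57.
1.3¹⁰ ≈13.7858 falls short of 943/57 but 1.3¹¹ ≈17.9216 reaches it, so n = 11.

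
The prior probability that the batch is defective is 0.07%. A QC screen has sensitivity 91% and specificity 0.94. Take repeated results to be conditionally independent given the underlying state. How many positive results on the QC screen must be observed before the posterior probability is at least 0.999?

Prior odds: 0.0007 ÷ 0.9993 = 7/9993.
False-positive rate = 1 − 0.94 = 0.06; likelihood ratio of a positive = 0.91/0.06 = 91/6.
Target odds: 0.999 ÷ 0.001 = 999.
Require (91/6)ⁿ ≥ 999 ÷ (7/9993) = 9983007/7.
(91/6)⁵ ≈802510 falls short of 9983007/7 but (91/6)⁶ ≈1.21714e+07 reaches it, so n = 6.

6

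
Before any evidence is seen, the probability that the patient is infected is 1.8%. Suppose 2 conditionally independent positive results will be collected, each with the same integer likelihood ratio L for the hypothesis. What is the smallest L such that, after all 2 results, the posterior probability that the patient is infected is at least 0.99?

Prior odds = 0.018/0.982 = 9/491.
Target odds = 0.99/0.01 = 99.
Need L² ≥ 99 ÷ (9/491) = 5401.
73² = 5329 < 5401 ≤ 5476 = 74², so L = 74.

74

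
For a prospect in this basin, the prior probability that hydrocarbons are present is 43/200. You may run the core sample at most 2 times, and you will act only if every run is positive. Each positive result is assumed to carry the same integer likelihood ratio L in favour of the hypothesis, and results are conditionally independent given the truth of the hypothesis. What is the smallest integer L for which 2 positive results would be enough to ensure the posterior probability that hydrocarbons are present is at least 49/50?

Prior odds = 0.215/0.785 = 43/157.
Target odds = 0.98/0.02 = 49.
Need L² ≥ 49 ÷ (43/157) = 7693/43.
13² = 169 < 7693/43 ≤ 196 = 14², so L = 14.

14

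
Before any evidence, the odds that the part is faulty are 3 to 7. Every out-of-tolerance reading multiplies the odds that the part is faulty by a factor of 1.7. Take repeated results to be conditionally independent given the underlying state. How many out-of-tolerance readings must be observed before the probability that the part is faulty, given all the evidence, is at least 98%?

Prior odds = 3/7.
Likelihood ratio per out-of-tolerance reading = 1.7.
Target odds: 0.98 ÷ 0.02 = 49.
Require 1.7ⁿ ≥ 49 ÷ (3/7) = 343/3.
1.7⁸ ≈69.7576 falls short of 343/3 but 1.7⁹ ≈118.588 reaches it, so n = 9.

9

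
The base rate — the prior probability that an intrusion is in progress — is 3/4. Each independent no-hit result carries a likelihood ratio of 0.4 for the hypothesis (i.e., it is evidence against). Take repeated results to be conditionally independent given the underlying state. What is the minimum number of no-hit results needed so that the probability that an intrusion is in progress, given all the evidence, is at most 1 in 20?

5

Prior odds = 0.75/0.25 = 3.
Likelihood ratio per no-hit result = 0.4.
Target posterior odds = 0.05/0.95 = 1/19.
Require 0.4ⁿ ≤ 1/19 ÷ 3 = 1/57.
0.4⁴ = 0.0256 is still above 1/57 but 0.4⁵ = 0.01024 is at or below it, so n = 5.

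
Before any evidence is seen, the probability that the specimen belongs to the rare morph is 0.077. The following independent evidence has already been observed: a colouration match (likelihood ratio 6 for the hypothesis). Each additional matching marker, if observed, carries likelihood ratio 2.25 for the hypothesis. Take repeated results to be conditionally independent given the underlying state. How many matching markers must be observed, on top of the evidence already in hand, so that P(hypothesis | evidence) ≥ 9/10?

Prior odds = 0.077/0.923 = 77/923.
Bayes factor of the evidence already in hand = 6.
Odds after that evidence = (77/923) × 6 = 462/923.
Target odds = 0.9/0.1 = 9.
Need 2.25ⁿ ≥ 9 ÷ (462/923) = 2769/154.
2.25³ = 11.390625 falls short of 2769/154 but 2.25⁴ = 25.62890625 reaches it, so n = 4.

4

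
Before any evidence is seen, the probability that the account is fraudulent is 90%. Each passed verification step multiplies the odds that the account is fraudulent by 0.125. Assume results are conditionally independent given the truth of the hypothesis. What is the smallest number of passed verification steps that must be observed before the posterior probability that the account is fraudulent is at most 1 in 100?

4

Prior odds = 0.9/0.1 = 9.
Likelihood ratio per passed verification step = 0.125.
Target odds: 0.01 ÷ 0.99 = 1/99.
Require 0.125ⁿ ≤ 1/99 ÷ 9 = 1/891.
0.125³ = 0.001953125 is still above 1/891 but 0.125⁴ = 1/4096 is at or below it, so n = 4.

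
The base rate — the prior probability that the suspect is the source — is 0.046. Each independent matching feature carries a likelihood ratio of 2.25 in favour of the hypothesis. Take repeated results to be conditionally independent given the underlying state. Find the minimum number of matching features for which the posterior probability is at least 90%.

7

Prior odds = 0.046/0.954 = 23/477.
Likelihood ratio per matching feature = 2.25.
Target odds: 0.9 ÷ 0.1 = 9.
Need (23/477) × 2.25ⁿ ≥ 9, i.e. 2.25ⁿ ≥ 4293/23.
2.25⁶ = 531441/4096 falls short of 4293/23 but 2.25⁷ = 4782969/16384 reaches it, so n = 7.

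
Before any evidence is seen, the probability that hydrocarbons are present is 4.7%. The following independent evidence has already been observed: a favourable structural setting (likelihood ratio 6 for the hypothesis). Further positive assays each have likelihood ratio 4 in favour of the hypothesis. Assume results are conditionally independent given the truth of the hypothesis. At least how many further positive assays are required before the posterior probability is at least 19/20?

Prior odds = 0.047/0.953 = 47/953.
Bayes factor of the evidence already in hand = 6.
Odds after that evidence = (47/953) × 6 = 282/953.
Target odds = 0.95/0.05 = 19.
Need 4ⁿ ≥ 19 ÷ (282/953) = 18107/282.
4³ = 64 falls short of 18107/282 but 4⁴ = 256 reaches it, so n = 4.

4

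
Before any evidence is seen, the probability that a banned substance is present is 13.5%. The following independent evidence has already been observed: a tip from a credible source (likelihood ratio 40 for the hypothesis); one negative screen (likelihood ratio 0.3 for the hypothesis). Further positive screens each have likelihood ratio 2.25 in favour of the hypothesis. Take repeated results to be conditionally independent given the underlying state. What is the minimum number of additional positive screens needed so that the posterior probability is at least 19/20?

Prior odds = 0.135/0.865 = 27/173.
Combined Bayes factor of the evidence already in hand = 40 × 0.3 = 12.
Odds after that evidence = (27/173) × 12 = 324/173.
Target odds = 0.95/0.05 = 19.
Need 2.25ⁿ ≥ 19 ÷ (324/173) = 3287/324.
2.25² = 5.0625 falls short of 3287/324 but 2.25³ = 11.390625 reaches it, so n = 3.

3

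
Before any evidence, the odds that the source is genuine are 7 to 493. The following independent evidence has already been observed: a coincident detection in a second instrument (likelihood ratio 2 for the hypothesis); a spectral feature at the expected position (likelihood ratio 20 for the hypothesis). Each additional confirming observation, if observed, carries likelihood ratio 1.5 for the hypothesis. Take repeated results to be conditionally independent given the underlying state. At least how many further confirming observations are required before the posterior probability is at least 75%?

5

Prior odds = 7/493.
Combined Bayes factor of the evidence already in hand = 2 × 20 = 40.
Odds after that evidence = (7/493) × 40 = 280/493.
Target odds = 0.75/0.25 = 3.
Need 1.5ⁿ ≥ 3 ÷ (280/493) = 1479/280.
1.5⁴ = 5.0625 falls short of 1479/280 but 1.5⁵ = 7.59375 reaches it, so n = 5.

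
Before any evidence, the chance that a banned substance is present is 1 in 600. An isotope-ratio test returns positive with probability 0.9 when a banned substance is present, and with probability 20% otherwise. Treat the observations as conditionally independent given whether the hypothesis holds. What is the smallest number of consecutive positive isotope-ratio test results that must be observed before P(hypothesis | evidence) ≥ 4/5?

Prior odds: (1/600) ÷ (599/600) = 1/599.
Likelihood ratio of a positive result = 0.9/0.2 = 4.5.
Target posterior odds = 0.8/0.2 = 4.
Require 4.5ⁿ ≥ 4 ÷ (1/599) = 2396.
4.5⁵ = 1845.28125 falls short of 2396 but 4.5⁶ = 8303.765625 reaches it, so n = 6.

6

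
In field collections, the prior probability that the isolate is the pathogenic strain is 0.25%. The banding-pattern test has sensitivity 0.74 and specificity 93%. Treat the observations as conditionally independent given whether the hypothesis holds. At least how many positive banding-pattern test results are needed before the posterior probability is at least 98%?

Prior odds: 0.0025 ÷ 0.9975 = 1/399.
False-positive rate = 1 − 0.93 = 0.07; likelihood ratio of a positive = 0.74/0.07 = 74/7.
Target posterior odds = 0.98/0.02 = 49.
Need (1/399) × (74/7)ⁿ ≥ 49, i.e. (74/7)ⁿ ≥ 19551.
(74/7)⁴ = 29986576/2401 falls short of 19551 but (74/7)⁵ ≈132029 reaches it, so n = 5.

5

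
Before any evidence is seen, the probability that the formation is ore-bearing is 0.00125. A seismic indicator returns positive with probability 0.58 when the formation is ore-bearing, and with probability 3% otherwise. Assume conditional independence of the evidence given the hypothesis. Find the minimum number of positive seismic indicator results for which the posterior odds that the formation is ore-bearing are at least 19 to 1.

4

Prior odds: 0.00125 ÷ 0.99875 = 1/799.
Likelihood ratio of a positive result = 0.58/0.03 = 58/3.
Target odds = 19.
Need (1/799) × (58/3)ⁿ ≥ 19, i.e. (58/3)ⁿ ≥ 15181.
(58/3)³ = 195112/27 falls short of 15181 but (58/3)⁴ = 11316496/81 reaches it, so n = 4.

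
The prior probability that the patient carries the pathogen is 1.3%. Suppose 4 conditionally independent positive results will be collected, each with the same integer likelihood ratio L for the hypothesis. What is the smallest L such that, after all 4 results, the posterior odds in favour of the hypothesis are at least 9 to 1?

6

Prior odds = 0.013/0.987 = 13/987.
Target odds = 9.
Need L⁴ ≥ 9 ÷ (13/987) = 8883/13.
5⁴ = 625 < 8883/13 ≤ 1296 = 6⁴, so L = 6.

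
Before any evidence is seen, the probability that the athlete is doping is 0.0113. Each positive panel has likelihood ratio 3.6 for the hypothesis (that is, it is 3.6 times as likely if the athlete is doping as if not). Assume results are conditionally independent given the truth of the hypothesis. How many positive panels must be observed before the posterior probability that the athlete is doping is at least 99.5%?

Prior odds: 0.0113 ÷ 0.9887 = 113/9887.
Likelihood ratio per positive panel = 3.6.
Target odds: 0.995 ÷ 0.005 = 199.
Need (113/9887) × 3.6ⁿ ≥ 199, i.e. 3.6ⁿ ≥ 1967513/113.
3.6⁷ = 612220032/78125 falls short of 1967513/113 but 3.6⁸ ≈28211.1 reaches it, so n = 8.

8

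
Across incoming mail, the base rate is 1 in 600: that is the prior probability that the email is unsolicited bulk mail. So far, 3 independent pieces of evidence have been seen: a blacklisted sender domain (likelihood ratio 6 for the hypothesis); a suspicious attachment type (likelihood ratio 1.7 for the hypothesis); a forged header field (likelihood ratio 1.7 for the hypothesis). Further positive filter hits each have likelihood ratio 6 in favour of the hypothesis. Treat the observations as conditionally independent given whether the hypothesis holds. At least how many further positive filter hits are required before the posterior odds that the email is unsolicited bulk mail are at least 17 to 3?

3

Prior odds = (1/600)/(599/600) = 1/599.
Combined Bayes factor of the evidence already in hand = 6 × 1.7 × 1.7 = 17.34.
Odds after that evidence = (1/599) × 17.34 = 867/29950.
Target odds = 17/3.
Need 6ⁿ ≥ 17/3 ÷ (867/29950) = 29950/153.
6² = 36 falls short of 29950/153 but 6³ = 216 reaches it, so n = 3.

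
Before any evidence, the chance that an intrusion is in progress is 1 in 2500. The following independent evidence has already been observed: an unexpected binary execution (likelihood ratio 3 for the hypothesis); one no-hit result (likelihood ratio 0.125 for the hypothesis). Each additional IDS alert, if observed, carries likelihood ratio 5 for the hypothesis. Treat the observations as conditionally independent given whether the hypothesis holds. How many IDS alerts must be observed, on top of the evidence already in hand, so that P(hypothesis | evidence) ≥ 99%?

Prior odds = 0.0004/0.9996 = 1/2499.
Combined Bayes factor of the evidence already in hand = 3 × 0.125 = 0.375.
Odds after that evidence = (1/2499) × 0.375 = 1/6664.
Target odds = 0.99/0.01 = 99.
Need 5ⁿ ≥ 99 ÷ (1/6664) = 659736.
5⁸ = 390625 falls short of 659736 but 5⁹ = 1953125 reaches it, so n = 9.

9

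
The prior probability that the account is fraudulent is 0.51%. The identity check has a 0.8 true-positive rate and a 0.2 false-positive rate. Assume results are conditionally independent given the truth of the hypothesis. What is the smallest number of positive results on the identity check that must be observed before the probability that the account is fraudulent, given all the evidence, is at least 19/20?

6

Prior odds: 0.0051 ÷ 0.9949 = 51/9949.
Likelihood ratio of a positive result = 0.8/0.2 = 4.
Target odds: 0.95 ÷ 0.05 = 19.
Require 4ⁿ ≥ 19 ÷ (51/9949) = 189031/51.
4⁵ = 1024 falls short of 189031/51 but 4⁶ = 4096 reaches it, so n = 6.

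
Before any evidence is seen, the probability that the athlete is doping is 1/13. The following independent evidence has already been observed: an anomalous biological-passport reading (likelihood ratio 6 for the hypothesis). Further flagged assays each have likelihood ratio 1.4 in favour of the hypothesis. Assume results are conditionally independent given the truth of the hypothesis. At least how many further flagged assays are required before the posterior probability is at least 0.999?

23

Prior odds = (1/13)/(12/13) = 1/12.
Bayes factor of the evidence already in hand = 6.
Odds after that evidence = (1/12) × 6 = 0.5.
Target odds = 0.999/0.001 = 999.
Need 1.4ⁿ ≥ 999 ÷ 0.5 = 1998.
1.4²² ≈1639.9 falls short of 1998 but 1.4²³ ≈2295.86 reaches it, so n = 23.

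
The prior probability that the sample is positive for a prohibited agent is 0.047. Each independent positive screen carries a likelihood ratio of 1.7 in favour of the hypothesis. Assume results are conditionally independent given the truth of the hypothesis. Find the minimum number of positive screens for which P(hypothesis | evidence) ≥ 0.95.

12

Prior odds: 0.047 ÷ 0.953 = 47/953.
Likelihood ratio per positive screen = 1.7.
Target odds: 0.95 ÷ 0.05 = 19.
Require 1.7ⁿ ≥ 19 ÷ (47/953) = 18107/47.
1.7¹¹ ≈342.719 falls short of 18107/47 but 1.7¹² ≈582.622 reaches it, so n = 12.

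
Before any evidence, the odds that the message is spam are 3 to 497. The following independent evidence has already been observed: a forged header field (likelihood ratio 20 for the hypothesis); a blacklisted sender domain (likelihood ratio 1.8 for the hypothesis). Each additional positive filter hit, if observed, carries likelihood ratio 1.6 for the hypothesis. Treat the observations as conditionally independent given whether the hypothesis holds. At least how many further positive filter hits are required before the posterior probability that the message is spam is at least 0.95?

Prior odds = 3/497.
Combined Bayes factor of the evidence already in hand = 20 × 1.8 = 36.
Odds after that evidence = (3/497) × 36 = 108/497.
Target odds = 0.95/0.05 = 19.
Need 1.6ⁿ ≥ 19 ÷ (108/497) = 9443/108.
1.6⁹ = 134217728/1953125 falls short of 9443/108 but 1.6¹⁰ ≈109.951 reaches it, so n = 10.

10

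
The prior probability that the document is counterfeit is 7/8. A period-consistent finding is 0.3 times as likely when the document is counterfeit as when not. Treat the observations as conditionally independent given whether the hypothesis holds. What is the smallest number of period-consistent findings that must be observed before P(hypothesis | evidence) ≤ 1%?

Prior odds = 0.875/0.125 = 7.
Likelihood ratio per period-consistent finding = 0.3.
Target posterior odds = 0.01/0.99 = 1/99.
Require 0.3ⁿ ≤ 1/99 ÷ 7 = 1/693.
0.3⁵ = 243/100000 is still above 1/693 but 0.3⁶ = 729/1000000 is at or below it, so n = 6.

6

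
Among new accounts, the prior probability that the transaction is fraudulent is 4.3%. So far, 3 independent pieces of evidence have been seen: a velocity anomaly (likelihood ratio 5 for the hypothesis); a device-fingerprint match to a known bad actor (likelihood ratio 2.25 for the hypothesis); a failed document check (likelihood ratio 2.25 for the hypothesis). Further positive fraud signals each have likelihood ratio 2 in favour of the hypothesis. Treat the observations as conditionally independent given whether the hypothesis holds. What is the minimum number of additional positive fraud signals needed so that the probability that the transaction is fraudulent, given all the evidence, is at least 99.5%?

Prior odds = 0.043/0.957 = 43/957.
Combined Bayes factor of the evidence already in hand = 5 × 2.25 × 2.25 = 25.3125.
Odds after that evidence = (43/957) × 25.3125 = 5805/5104.
Target odds = 0.995/0.005 = 199.
Need 2ⁿ ≥ 199 ÷ (5805/5104) = 1015696/5805.
2⁷ = 128 falls short of 1015696/5805 but 2⁸ = 256 reaches it, so n = 8.

8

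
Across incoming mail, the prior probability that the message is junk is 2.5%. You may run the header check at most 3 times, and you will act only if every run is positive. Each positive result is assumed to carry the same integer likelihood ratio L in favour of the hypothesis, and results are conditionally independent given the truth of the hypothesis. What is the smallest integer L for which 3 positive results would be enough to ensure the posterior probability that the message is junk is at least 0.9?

8

Prior odds = 0.025/0.975 = 1/39.
Target odds = 0.9/0.1 = 9.
Need L³ ≥ 9 ÷ (1/39) = 351.
7³ = 343 < 351 ≤ 512 = 8³, so L = 8.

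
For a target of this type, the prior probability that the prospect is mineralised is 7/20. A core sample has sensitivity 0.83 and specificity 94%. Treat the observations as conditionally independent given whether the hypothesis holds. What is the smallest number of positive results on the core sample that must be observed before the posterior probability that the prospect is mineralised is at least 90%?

2

Prior odds = 0.35/0.65 = 7/13.
False-positive rate = 1 − 0.94 = 0.06; likelihood ratio of a positive = 0.83/0.06 = 83/6.
Target odds: 0.9 ÷ 0.1 = 9.
Need (7/13) × (83/6)ⁿ ≥ 9, i.e. (83/6)ⁿ ≥ 117/7.
(83/6)¹ = 83/6 falls short of 117/7 but (83/6)² = 6889/36 reaches it, so n = 2.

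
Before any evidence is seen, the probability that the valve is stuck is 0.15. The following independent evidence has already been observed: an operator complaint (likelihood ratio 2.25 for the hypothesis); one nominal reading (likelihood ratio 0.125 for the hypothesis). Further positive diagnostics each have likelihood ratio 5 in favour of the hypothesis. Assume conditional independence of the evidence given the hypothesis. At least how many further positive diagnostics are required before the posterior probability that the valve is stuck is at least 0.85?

Prior odds = 0.15/0.85 = 3/17.
Combined Bayes factor of the evidence already in hand = 2.25 × 0.125 = 0.28125.
Odds after that evidence = (3/17) × 0.28125 = 27/544.
Target odds = 0.85/0.15 = 17/3.
Need 5ⁿ ≥ 17/3 ÷ (27/544) = 9248/81.
5² = 25 falls short of 9248/81 but 5³ = 125 reaches it, so n = 3.

3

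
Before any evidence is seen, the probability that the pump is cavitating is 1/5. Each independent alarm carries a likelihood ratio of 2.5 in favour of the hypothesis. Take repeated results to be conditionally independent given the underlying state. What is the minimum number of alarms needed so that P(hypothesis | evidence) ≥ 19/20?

5

Prior odds = 0.2/0.8 = 0.25.
Likelihood ratio per alarm = 2.5.
Target posterior odds = 0.95/0.05 = 19.
Require 2.5ⁿ ≥ 19 ÷ 0.25 = 76.
2.5⁴ = 39.0625 falls short of 76 but 2.5⁵ = 97.65625 reaches it, so n = 5.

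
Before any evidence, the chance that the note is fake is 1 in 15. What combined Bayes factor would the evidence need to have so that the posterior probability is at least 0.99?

Prior odds = (1/15)/(14/15) = 1/14.
Target odds = 0.99/0.01 = 99.
Required Bayes factor = 99 ÷ (1/14) = 1386.

1386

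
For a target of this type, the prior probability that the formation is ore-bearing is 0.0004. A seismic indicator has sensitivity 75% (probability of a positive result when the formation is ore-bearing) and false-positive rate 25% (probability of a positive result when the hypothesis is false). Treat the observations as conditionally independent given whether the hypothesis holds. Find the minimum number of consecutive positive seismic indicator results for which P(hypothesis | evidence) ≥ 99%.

Prior odds: 0.0004 ÷ 0.9996 = 1/2499.
Likelihood ratio of a positive result = 0.75/0.25 = 3.
Target odds: 0.99 ÷ 0.01 = 99.
Require 3ⁿ ≥ 99 ÷ (1/2499) = 247401.
3¹¹ = 177147 falls short of 247401 but 3¹² = 531441 reaches it, so n = 12.

12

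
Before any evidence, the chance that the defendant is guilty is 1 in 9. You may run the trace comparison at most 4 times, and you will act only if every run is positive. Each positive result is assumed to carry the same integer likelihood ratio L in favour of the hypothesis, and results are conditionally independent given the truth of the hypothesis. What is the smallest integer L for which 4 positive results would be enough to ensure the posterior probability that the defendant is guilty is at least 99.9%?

Prior odds = (1/9)/(8/9) = 0.125.
Target odds = 0.999/0.001 = 999.
Need L⁴ ≥ 999 ÷ 0.125 = 7992.
9⁴ = 6561 < 7992 ≤ 10000 = 10⁴, so L = 10.

10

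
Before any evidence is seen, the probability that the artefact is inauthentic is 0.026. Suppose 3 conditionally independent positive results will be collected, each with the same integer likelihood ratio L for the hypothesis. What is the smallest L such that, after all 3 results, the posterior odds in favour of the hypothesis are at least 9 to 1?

Prior odds = 0.026/0.974 = 13/487.
Target odds = 9.
Need L³ ≥ 9 ÷ (13/487) = 4383/13.
6³ = 216 < 4383/13 ≤ 343 = 7³, so L = 7.

7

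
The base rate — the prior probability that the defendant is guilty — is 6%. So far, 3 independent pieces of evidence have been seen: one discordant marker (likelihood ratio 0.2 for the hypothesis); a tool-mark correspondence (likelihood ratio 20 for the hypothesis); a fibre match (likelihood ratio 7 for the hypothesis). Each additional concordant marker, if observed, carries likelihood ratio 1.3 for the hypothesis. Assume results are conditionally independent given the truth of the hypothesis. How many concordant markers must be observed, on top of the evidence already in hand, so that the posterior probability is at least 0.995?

18

Prior odds = 0.06/0.94 = 3/47.
Combined Bayes factor of the evidence already in hand = 0.2 × 20 × 7 = 28.
Odds after that evidence = (3/47) × 28 = 84/47.
Target odds = 0.995/0.005 = 199.
Need 1.3ⁿ ≥ 199 ÷ (84/47) = 9353/84.
1.3¹⁷ ≈86.5042 falls short of 9353/84 but 1.3¹⁸ ≈112.455 reaches it, so n = 18.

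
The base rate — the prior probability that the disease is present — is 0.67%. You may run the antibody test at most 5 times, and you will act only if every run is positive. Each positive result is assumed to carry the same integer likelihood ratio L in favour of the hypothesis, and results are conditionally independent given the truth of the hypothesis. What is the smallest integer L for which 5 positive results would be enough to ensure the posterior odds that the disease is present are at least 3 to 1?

4

Prior odds = 0.0067/0.9933 = 67/9933.
Target odds = 3.
Need L⁵ ≥ 3 ÷ (67/9933) = 29799/67.
3⁵ = 243 < 29799/67 ≤ 1024 = 4⁵, so L = 4.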